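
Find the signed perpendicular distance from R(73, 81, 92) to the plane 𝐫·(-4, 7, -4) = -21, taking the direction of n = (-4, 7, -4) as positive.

n·R − (-21) = -72.
|n| = 9, so the signed distance is -72/9 = -8.

-8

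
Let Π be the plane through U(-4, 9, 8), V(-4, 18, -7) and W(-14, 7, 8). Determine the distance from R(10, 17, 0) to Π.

UV = (0, 9, -15) and UW = (-10, -2, 0), so a normal is n = UV × UW = (-30, 150, 90).
Then n·(10, 17, 0) - 2190 = 60.
|n| = √(900 + 22500 + 8100) = 30√35, so the distance is |60|/(30√35) = 2/√35.

2√35/35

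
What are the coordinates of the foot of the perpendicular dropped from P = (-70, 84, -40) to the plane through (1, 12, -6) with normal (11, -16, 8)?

(-15, 4, 0)

The perpendicular from P has direction n = (11, -16, 8): r = (-70, 84, -40) + t(11, -16, 8).
Substitute into the plane: n·(P + tn) = -229 gives -2434 + 441t = -229, so t = 5.
Foot = (-70, 84, -40) + 5·(11, -16, 8) = (-15, 4, 0).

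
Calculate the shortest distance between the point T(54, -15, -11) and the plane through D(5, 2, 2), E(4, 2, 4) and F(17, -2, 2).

DE = (-1, 0, 2) and DF = (12, -4, 0), so a normal is n = DE × DF = (8, 24, 4).
Then n·(54, -15, -11) - 96 = -68.
|n| = √(64 + 576 + 16) = 4√41, so the distance is |-68|/(4√41) = 17√41/41.

17√41/41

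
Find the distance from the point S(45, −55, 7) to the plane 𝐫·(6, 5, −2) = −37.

Normal vector n = (6, 5, −2), and n·(45, −55, 7) − (−37) = 18.
|n| = √(36 + 25 + 4) = √65, so the distance is |18|/√65 = 18/√65.

18/√65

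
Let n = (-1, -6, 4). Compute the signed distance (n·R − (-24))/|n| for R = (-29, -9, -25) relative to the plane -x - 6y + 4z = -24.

n·R − (-24) = 7.
|n| = √53, so the signed distance is 7√53/53.

7√53/53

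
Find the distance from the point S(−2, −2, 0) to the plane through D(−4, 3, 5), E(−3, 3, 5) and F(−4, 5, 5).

DE = (1, 0, 0) and DF = (0, 2, 0), so a normal is n = DE × DF = (0, 0, 2).
d = |2·0 − 10| / √(0 + 0 + 4) = |-10| / 2 = 5.

5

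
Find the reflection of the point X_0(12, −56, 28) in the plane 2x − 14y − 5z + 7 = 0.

n = (2, −14, −5), |n|² = 225, n·X_0 − (-7) = 675, so t = 675/225 = 3.
Foot F = X_0 − 3·n = (6, −14, 43); the reflection is 2F − X_0 = (0, 28, 58).

(0, 28, 58)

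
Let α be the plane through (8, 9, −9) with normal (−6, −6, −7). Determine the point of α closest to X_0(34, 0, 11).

n = (−6, −6, −7), |n|² = 121, and n·X_0 − (-39) = -242.
t = -242/121 = -2, so the foot is X_0 − t·n = (34, 0, 11) − (-2)·(−6, −6, −7) = (22, −12, −3).

(22, -12, -3)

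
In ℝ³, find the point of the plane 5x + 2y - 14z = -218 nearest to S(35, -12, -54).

n = (5, 2, -14), |n|² = 225, and n·S − (-218) = 1125.
t = 1125/225 = 5, so the foot is S − t·n = (35, -12, -54) − 5·(5, 2, -14) = (10, -22, 16).

(10, -22, 16)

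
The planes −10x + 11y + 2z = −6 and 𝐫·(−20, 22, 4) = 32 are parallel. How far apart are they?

22/15

Divide the second equation by 2 to match normals: −10x + 11y + 2z = 16.
With common normal n = (−10, 11, 2) (|n| = 15), the distance is |(-6) − 16|/|n| = 22/15.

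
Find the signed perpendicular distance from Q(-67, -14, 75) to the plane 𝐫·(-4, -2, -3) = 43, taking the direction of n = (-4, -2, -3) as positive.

28/√29

n·Q − 43 = 28.
|n| = √29, so the signed distance is 28/√29.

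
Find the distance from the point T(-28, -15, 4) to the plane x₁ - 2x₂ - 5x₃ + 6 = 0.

2√30/5

Normal vector n = (1, -2, -5), and n·(-28, -15, 4) - (-6) = -12.
|n| = √(1 + 4 + 25) = √30, so the distance is |-12|/√30 = 2√30/5.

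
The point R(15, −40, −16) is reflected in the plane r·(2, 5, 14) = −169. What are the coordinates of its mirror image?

(19, -30, 12)

With n = (2, 5, 14), the signed offset is (n·R − (-169))/|n|² = -225/225 = -1.
R' = R − 2t·n = (15, −40, −16) − (-2)·(2, 5, 14) = (19, −30, 12).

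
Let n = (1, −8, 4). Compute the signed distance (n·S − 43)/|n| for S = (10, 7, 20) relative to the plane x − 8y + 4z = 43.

n·S − 43 = -9.
|n| = 9, so the signed distance is -9/9 = -1.

-1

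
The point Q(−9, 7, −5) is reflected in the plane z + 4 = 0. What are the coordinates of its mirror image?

With n = (0, 0, 1), the signed offset is (n·Q − (-4))/|n|² = -1/1 = -1.
Q' = Q − 2t·n = (−9, 7, −5) − (-2)·(0, 0, 1) = (−9, 7, −3).

(-9, 7, -3)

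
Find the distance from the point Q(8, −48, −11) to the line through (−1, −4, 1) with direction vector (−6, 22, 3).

3√5

Direction vector d = (−6, 22, 3).
AP = (9, −44, −12); AP·d = -1058, |AP|² = 2161, |d|² = 529.
distance² = |AP|² − (AP·d)²/|d|² = 2161 − 1119364/529 = 45, so the distance is 3√5.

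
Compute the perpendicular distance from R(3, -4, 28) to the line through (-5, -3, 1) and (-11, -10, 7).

√673

A direction vector is d = (-6, -7, 6).
AP = (8, -1, 27), and AP × d = (183, -210, -62).
|AP × d|² = 81433 and |d|² = 121, so the distance is √(81433/121) = √673.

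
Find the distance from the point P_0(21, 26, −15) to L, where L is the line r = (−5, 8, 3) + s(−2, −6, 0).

Direction vector d = (−2, −6, 0).
AP = (26, 18, −18), and AP × d = (−108, 36, −120).
|AP × d|² = 27360 and |d|² = 40, so the distance is √(27360/40) = √684 = 6√19.

6√19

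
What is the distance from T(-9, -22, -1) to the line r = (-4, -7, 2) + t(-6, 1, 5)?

√259

Direction vector d = (-6, 1, 5).
AP = (-5, -15, -3); AP·d = 0, |AP|² = 259, |d|² = 62.
distance² = |AP|² − (AP·d)²/|d|² = 259 − 0/62 = 259, so the distance is √259.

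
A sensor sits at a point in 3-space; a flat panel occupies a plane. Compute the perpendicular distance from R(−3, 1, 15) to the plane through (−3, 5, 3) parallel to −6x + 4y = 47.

8√13/13

Parallel planes share the normal n = (−6, 4, 0); since (−3, 5, 3) lies on the plane, its equation is −6x + 4y = 38.
Then n·(−3, 1, 15) − 38 = −16.
|n| = √(36 + 16 + 0) = 2√13, so the distance is |-16|/(2√13) = 8√13/13.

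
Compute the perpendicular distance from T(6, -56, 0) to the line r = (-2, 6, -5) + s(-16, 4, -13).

6√97

Direction vector d = (-16, 4, -13).
AP = (8, -62, 5); AP·d = -441, |AP|² = 3933, |d|² = 441.
distance² = |AP|² − (AP·d)²/|d|² = 3933 − 194481/441 = 3492, so the distance is 6√97.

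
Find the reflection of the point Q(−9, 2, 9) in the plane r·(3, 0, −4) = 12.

(9, 2, -15)

n = (3, 0, −4), |n|² = 25, n·Q − 12 = -75, so t = -75/25 = -3.
Foot F = Q − (-3)·n = (0, 2, −3); the reflection is 2F − Q = (9, 2, −15).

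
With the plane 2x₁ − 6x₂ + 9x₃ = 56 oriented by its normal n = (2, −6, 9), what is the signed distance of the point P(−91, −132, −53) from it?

7

n·P − 56 = 77.
|n| = 11, so the signed distance is 77/11 = 7.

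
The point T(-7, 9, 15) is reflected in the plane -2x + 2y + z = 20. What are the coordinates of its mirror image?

(5, -3, 9)

n = (-2, 2, 1), |n|² = 9, n·T − 20 = 27, so t = 27/9 = 3.
Foot F = T − 3·n = (-1, 3, 12); the reflection is 2F − T = (5, -3, 9).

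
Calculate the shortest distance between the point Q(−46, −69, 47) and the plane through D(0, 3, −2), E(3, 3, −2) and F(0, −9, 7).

4

DE = (3, 0, 0) and DF = (0, −12, 9), so a normal is n = DE × DF = (0, −27, −36).
Then n·(−46, −69, 47) − (−9) = 180.
|n| = √(0 + 729 + 1296) = 45, so the distance is |180|/45 = 4.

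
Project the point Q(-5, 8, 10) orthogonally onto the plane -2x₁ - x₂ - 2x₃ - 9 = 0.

n = (-2, -1, -2), |n|² = 9, and n·Q − 9 = -27.
t = -27/9 = -3, so the foot is Q − t·n = (-5, 8, 10) − (-3)·(-2, -1, -2) = (-11, 5, 4).

(-11, 5, 4)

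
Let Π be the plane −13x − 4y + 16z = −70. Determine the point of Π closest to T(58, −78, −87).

n = (−13, −4, 16), |n|² = 441, and n·T − (-70) = -1764.
t = -1764/441 = -4, so the foot is T − t·n = (58, −78, −87) − (-4)·(−13, −4, 16) = (6, −94, −23).

(6, -94, -23)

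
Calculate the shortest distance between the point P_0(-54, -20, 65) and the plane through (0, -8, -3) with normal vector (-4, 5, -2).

The plane has equation n·(r − (0, -8, -3)) = 0, i.e. n·r = -34.
Then n·(-54, -20, 65) - (-34) = 20.
|n| = √(16 + 25 + 4) = 3√5, so the distance is |20|/(3√5) = 4√5/3.

4√5/3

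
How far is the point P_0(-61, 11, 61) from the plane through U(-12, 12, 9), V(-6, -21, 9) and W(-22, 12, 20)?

UV = (6, -33, 0) and UW = (-10, 0, 11), so a normal is n = UV × UW = (-363, -66, -330).
n = (-363, -66, -330); n·P − 594 = 693; |n| = 495; distance = 693/495 = 7/5.

7/5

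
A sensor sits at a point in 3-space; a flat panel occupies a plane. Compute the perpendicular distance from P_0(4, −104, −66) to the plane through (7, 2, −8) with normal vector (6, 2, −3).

The plane has equation n·(r − (7, 2, −8)) = 0, i.e. n·r = 70.
Then n·(4, −104, −66) − 70 = −56.
|n| = √(36 + 4 + 9) = 7, so the distance is |-56|/7 = 8.

8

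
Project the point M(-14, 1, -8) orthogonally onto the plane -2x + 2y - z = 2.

The perpendicular from M has direction n = (-2, 2, -1): r = (-14, 1, -8) + λ(-2, 2, -1).
Substitute into the plane: n·(M + λn) = 2 gives 38 + 9λ = 2, so λ = -4.
Foot = (-14, 1, -8) + (-4)·(-2, 2, -1) = (-6, -7, -4).

(-6, -7, -4)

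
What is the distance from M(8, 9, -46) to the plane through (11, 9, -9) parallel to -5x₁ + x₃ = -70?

11√26/13

Parallel planes share the normal n = (-5, 0, 1); since (11, 9, -9) lies on the plane, its equation is -5x₁ + x₃ = -64.
d = |(-5)·8 + 1·(-46) − (-64)| / √(25 + 0 + 1) = |-22| / √26 = 11√26/13.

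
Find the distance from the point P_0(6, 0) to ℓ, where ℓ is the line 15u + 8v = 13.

77/17

d = |15·6 + 8·0 − 13| / √(225 + 64) = |77|/17 = 77/17.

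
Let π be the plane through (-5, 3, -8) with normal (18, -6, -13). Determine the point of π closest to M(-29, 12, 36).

(7, 0, 10)

n = (18, -6, -13), |n|² = 529, and n·M − (-4) = -1058.
t = -1058/529 = -2, so the foot is M − t·n = (-29, 12, 36) − (-2)·(18, -6, -13) = (7, 0, 10).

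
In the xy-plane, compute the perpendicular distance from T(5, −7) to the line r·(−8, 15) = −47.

98/17

d = |(-8)·5 + 15·(-7) − (-47)| / √(64 + 225) = |-98|/17 = 98/17.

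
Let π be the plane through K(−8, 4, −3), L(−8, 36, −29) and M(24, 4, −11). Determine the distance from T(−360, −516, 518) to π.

KL = (0, 32, −26) and KM = (32, 0, −8), so a normal is n = KL × KM = (−256, −832, −1024).
d = |(-256)·(-360) + (-832)·(-516) + (-1024)·518 − 1792| / √(65536 + 692224 + 1048576) = |-10752| / 1344 = 8.

8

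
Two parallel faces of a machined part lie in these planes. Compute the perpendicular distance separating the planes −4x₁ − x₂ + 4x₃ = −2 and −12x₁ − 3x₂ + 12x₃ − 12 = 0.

Divide the second equation by 3 to match normals: −4x₁ − x₂ + 4x₃ = 4.
Both planes have normal n = (−4, −1, 4), |n| = √33. Any point on the first plane is at distance |4 − (-2)|/|n| = 6/√33 = 2√33/11 from the second.

6/√33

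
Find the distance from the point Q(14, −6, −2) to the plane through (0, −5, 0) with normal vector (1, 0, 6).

The plane has equation n·(r − (0, −5, 0)) = 0, i.e. n·r = 0.
d = |1·14 + 6·(-2) − 0| / √(1 + 0 + 36) = |2| / √37 = 2√37/37.

2/√37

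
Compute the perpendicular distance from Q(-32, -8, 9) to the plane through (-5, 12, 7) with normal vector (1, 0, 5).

17/√26

The plane has equation n·(r − (-5, 12, 7)) = 0, i.e. n·r = 30.
d = |1·(-32) + 5·9 − 30| / √(1 + 0 + 25) = |-17| / √26 = 17√26/26.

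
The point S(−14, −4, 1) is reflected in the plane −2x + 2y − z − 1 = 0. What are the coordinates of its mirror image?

With n = (−2, 2, −1), the signed offset is (n·S − 1)/|n|² = 18/9 = 2.
S' = S − 2t·n = (−14, −4, 1) − 4·(−2, 2, −1) = (−6, −12, 5).

(-6, -12, 5)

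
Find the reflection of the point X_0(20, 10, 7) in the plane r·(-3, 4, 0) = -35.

(118/5, 26/5, 7)

With n = (-3, 4, 0), the signed offset is (n·X_0 − (-35))/|n|² = 15/25 = 3/5.
X_0' = X_0 − 2t·n = (20, 10, 7) − (6/5)·(-3, 4, 0) = (118/5, 26/5, 7).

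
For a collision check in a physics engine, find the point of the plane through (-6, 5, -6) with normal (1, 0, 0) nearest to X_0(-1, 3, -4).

The perpendicular from X_0 has direction n = (1, 0, 0): r = (-1, 3, -4) + μ(1, 0, 0).
Substitute into the plane: n·(X_0 + μn) = -6 gives -1 + 1μ = -6, so μ = -5.
Foot = (-1, 3, -4) + (-5)·(1, 0, 0) = (-6, 3, -4).

(-6, 3, -4)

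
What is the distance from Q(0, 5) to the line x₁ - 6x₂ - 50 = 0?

d = |1·0 + (-6)·5 − 50| / √(1 + 36) = |-80|/√37 = 80/√37.

80√37/37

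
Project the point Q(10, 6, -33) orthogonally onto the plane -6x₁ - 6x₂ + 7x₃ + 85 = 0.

(-2, -6, -19)

The perpendicular from Q has direction n = (-6, -6, 7): r = (10, 6, -33) + λ(-6, -6, 7).
Substitute into the plane: n·(Q + λn) = -85 gives -327 + 121λ = -85, so λ = 2.
Foot = (10, 6, -33) + 2·(-6, -6, 7) = (-2, -6, -19).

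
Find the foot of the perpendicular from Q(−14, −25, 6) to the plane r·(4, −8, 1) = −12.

The perpendicular from Q has direction n = (4, −8, 1): r = (−14, −25, 6) + t(4, −8, 1).
Substitute into the plane: n·(Q + tn) = -12 gives 150 + 81t = -12, so t = -2.
Foot = (−14, −25, 6) + (-2)·(4, −8, 1) = (−22, −9, 4).

(-22, -9, 4)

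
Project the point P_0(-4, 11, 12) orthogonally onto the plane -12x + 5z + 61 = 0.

(8, 11, 7)

The perpendicular from P_0 has direction n = (-12, 0, 5): r = (-4, 11, 12) + λ(-12, 0, 5).
Substitute into the plane: n·(P_0 + λn) = -61 gives 108 + 169λ = -61, so λ = -1.
Foot = (-4, 11, 12) + (-1)·(-12, 0, 5) = (8, 11, 7).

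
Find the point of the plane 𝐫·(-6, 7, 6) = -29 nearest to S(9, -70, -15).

n = (-6, 7, 6), |n|² = 121, and n·S − (-29) = -605.
t = -605/121 = -5, so the foot is S − t·n = (9, -70, -15) − (-5)·(-6, 7, 6) = (-21, -35, 15).

(-21, -35, 15)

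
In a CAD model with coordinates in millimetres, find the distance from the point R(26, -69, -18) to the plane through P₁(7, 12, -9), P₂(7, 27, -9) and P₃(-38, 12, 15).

P₁P₂ = (0, 15, 0) and P₁P₃ = (-45, 0, 24), so a normal is n = P₁P₂ × P₁P₃ = (360, 0, 675).
Then n·(26, -69, -18) - (-3555) = 765.
|n| = √(129600 + 0 + 455625) = 765, so the distance is |765|/765 = 1.

1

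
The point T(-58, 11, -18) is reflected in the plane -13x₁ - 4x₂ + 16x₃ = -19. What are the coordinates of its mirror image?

(-32, 19, -50)

n = (-13, -4, 16), |n|² = 441, n·T − (-19) = 441, so t = 441/441 = 1.
Foot F = T − 1·n = (-45, 15, -34); the reflection is 2F − T = (-32, 19, -50).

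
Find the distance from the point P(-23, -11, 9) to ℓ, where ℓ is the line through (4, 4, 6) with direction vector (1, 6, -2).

3√66

Direction vector d = (1, 6, -2).
AP = (-27, -15, 3), and AP × d = (12, -51, -147).
|AP × d|² = 24354 and |d|² = 41, so the distance is √(24354/41) = √594 = 3√66.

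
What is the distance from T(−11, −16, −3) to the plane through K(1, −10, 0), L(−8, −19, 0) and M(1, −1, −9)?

√3

KL = (−9, −9, 0) and KM = (0, 9, −9), so a normal is n = KL × KM = (81, −81, −81).
Then n·(−11, −16, −3) − 891 = −243.
|n| = √(6561 + 6561 + 6561) = 81√3, so the distance is |-243|/(81√3) = √3.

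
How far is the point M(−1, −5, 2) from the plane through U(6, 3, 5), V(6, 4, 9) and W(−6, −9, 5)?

UV = (0, 1, 4) and UW = (−12, −12, 0), so a normal is n = UV × UW = (48, −48, 12).
Then n·(−1, −5, 2) − 204 = 12.
|n| = √(2304 + 2304 + 144) = 12√33, so the distance is |12|/(12√33) = 1/√33.

√33/33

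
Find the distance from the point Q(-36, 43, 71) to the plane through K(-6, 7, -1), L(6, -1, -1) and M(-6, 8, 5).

KL = (12, -8, 0) and KM = (0, 1, 6), so a normal is n = KL × KM = (-48, -72, 12).
Then n·(-36, 43, 71) - (-228) = -288.
|n| = √(2304 + 5184 + 144) = 12√53, so the distance is |-288|/(12√53) = 24/√53.

24√53/53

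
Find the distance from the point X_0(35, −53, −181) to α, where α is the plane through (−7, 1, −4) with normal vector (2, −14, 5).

3

The plane has equation n·(r − (−7, 1, −4)) = 0, i.e. n·r = -48.
n = (2, −14, 5); n·P − (-48) = -45; |n| = 15; distance = 45/15 = 3.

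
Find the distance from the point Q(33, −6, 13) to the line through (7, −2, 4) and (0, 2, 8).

A direction vector is d = (−7, 4, 4).
AP = (26, −4, 9), and AP × d = (−52, −167, 76).
|AP × d|² = 36369 and |d|² = 81, so the distance is √(36369/81) = √449.

√449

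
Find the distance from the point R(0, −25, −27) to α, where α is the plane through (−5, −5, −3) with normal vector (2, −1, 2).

The plane has equation n·(r − (−5, −5, −3)) = 0, i.e. n·r = -11.
d = |2·0 + (-1)·(-25) + 2·(-27) − (-11)| / √(4 + 1 + 4) = |-18| / 3 = 6.

6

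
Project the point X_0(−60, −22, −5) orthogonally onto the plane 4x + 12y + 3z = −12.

The perpendicular from X_0 has direction n = (4, 12, 3): r = (−60, −22, −5) + t(4, 12, 3).
Substitute into the plane: n·(X_0 + tn) = -12 gives -519 + 169t = -12, so t = 3.
Foot = (−60, −22, −5) + 3·(4, 12, 3) = (−48, 14, 4).

(-48, 14, 4)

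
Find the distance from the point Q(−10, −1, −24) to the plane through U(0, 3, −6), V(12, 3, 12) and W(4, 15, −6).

UV = (12, 0, 18) and UW = (4, 12, 0), so a normal is n = UV × UW = (−216, 72, 144).
Then n·(−10, −1, −24) − (−648) = −720.
|n| = √(46656 + 5184 + 20736) = 72√14, so the distance is |-720|/(72√14) = 5√14/7.

10/√14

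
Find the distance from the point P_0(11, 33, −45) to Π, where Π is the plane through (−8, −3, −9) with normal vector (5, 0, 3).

13√34/34

The plane has equation n·(r − (−8, −3, −9)) = 0, i.e. n·r = -67.
Then n·(11, 33, −45) − (−67) = −13.
|n| = √(25 + 0 + 9) = √34, so the distance is |-13|/√34 = 13√34/34.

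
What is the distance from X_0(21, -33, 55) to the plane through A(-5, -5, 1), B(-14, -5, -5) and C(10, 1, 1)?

15√38/19

AB = (-9, 0, -6) and AC = (15, 6, 0), so a normal is n = AB × AC = (36, -90, -54).
Then n·(21, -33, 55) - 216 = 540.
|n| = √(1296 + 8100 + 2916) = 18√38, so the distance is |540|/(18√38) = 15√38/19.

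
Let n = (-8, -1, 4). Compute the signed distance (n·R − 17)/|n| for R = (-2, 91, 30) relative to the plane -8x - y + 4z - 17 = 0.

n·R − 17 = 28.
|n| = 9, so the signed distance is 28/9.

28/9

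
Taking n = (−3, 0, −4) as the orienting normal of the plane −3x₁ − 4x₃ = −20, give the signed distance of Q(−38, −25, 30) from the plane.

14/5

n·Q − (-20) = 14.
|n| = 5, so the signed distance is 14/5.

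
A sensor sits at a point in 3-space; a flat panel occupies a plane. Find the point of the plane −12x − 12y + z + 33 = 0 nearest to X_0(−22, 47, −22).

(-34, 35, -21)

The perpendicular from X_0 has direction n = (−12, −12, 1): r = (−22, 47, −22) + t(−12, −12, 1).
Substitute into the plane: n·(X_0 + tn) = -33 gives -322 + 289t = -33, so t = 1.
Foot = (−22, 47, −22) + 1·(−12, −12, 1) = (−34, 35, −21).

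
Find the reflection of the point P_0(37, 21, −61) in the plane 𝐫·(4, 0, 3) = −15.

(217/5, 21, -281/5)

n = (4, 0, 3), |n|² = 25, n·P_0 − (-15) = -20, so t = -20/25 = -4/5.
Foot F = P_0 − (-4/5)·n = (201/5, 21, −293/5); the reflection is 2F − P_0 = (217/5, 21, −281/5).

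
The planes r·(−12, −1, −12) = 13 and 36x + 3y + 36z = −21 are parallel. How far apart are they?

6/17

Divide the second equation by -3 to match normals: −12x − y − 12z = 7.
Both planes have normal n = (−12, −1, −12), |n| = 17. Any point on the first plane is at distance |7 − 13|/|n| = 6/17 from the second.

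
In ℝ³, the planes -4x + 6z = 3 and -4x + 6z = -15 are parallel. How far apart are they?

9√13/13

Both planes have normal n = (-4, 0, 6), |n| = 2√13. Any point on the first plane is at distance |(-15) − 3|/|n| = 18/(2√13) = 9/√13 from the second.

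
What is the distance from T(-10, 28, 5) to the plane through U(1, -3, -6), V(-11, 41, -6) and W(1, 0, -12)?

UV = (-12, 44, 0) and UW = (0, 3, -6), so a normal is n = UV × UW = (-264, -72, -36).
n = (-264, -72, -36); n·P − 168 = 276; |n| = 276; distance = 276/276 = 1.

1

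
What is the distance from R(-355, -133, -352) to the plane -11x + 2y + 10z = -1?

Normal vector n = (-11, 2, 10), and n·(-355, -133, -352) - (-1) = 120.
|n| = √(121 + 4 + 100) = 15, so the distance is |120|/15 = 8.

8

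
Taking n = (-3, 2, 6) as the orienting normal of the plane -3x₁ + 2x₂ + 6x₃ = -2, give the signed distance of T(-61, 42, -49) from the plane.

-25/7

n·T − (-2) = -25.
|n| = 7, so the signed distance is -25/7.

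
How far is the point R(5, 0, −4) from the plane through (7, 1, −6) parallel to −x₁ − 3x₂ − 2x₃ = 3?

Parallel planes share the normal n = (−1, −3, −2); since (7, 1, −6) lies on the plane, its equation is −x₁ − 3x₂ − 2x₃ = 2.
d = |(-1)·5 + (-3)·0 + (-2)·(-4) − 2| / √(1 + 9 + 4) = |1| / √14 = 1/√14.

√14/14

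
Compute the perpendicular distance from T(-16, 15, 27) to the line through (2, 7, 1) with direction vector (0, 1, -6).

2√118

Direction vector d = (0, 1, -6).
AP = (-18, 8, 26), and AP × d = (-74, -108, -18).
|AP × d|² = 17464 and |d|² = 37, so the distance is √(17464/37) = √472 = 2√118.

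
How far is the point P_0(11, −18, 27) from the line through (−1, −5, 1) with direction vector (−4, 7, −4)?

2√65

Direction vector d = (−4, 7, −4).
AP = (12, −13, 26); AP·d = -243, |AP|² = 989, |d|² = 81.
distance² = |AP|² − (AP·d)²/|d|² = 989 − 59049/81 = 260, so the distance is 2√65.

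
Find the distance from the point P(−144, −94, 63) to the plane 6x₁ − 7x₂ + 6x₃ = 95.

Normal vector n = (6, −7, 6), and n·(−144, −94, 63) − 95 = 77.
|n| = √(36 + 49 + 36) = 11, so the distance is |77|/11 = 7.

7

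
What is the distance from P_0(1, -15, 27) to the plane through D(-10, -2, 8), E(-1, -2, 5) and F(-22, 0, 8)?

5√46/23

DE = (9, 0, -3) and DF = (-12, 2, 0), so a normal is n = DE × DF = (6, 36, 18).
Then n·(1, -15, 27) - 12 = -60.
|n| = √(36 + 1296 + 324) = 6√46, so the distance is |-60|/(6√46) = 5√46/23.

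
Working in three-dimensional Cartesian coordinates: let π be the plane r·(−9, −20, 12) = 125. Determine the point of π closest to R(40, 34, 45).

(31, 14, 57)

The perpendicular from R has direction n = (−9, −20, 12): r = (40, 34, 45) + λ(−9, −20, 12).
Substitute into the plane: n·(R + λn) = 125 gives -500 + 625λ = 125, so λ = 1.
Foot = (40, 34, 45) + 1·(−9, −20, 12) = (31, 14, 57).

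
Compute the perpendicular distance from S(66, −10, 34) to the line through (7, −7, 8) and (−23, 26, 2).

√2141

A direction vector is d = (−30, 33, −6).
AP = (59, −3, 26); AP·d = -2025, |AP|² = 4166, |d|² = 2025.
distance² = |AP|² − (AP·d)²/|d|² = 4166 − 4100625/2025 = 2141, so the distance is √2141.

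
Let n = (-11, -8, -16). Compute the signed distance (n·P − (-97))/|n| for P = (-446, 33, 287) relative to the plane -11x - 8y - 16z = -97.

7

n·P − (-97) = 147.
|n| = 21, so the signed distance is 147/21 = 7.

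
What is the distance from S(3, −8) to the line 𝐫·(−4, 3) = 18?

54/5

d = |(-4)·3 + 3·(-8) − 18| / √(16 + 9) = |-54|/5 = 54/5.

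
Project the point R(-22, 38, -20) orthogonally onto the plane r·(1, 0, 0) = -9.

The perpendicular from R has direction n = (1, 0, 0): r = (-22, 38, -20) + λ(1, 0, 0).
Substitute into the plane: n·(R + λn) = -9 gives -22 + 1λ = -9, so λ = 13.
Foot = (-22, 38, -20) + 13·(1, 0, 0) = (-9, 38, -20).

(-9, 38, -20)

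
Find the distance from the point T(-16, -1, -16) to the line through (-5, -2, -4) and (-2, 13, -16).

4√14

A direction vector is d = (3, 15, -12).
AP = (-11, 1, -12); AP·d = 126, |AP|² = 266, |d|² = 378.
distance² = |AP|² − (AP·d)²/|d|² = 266 − 15876/378 = 224, so the distance is 4√14.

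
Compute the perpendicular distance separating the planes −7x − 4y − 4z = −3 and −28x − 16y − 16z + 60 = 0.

4/3

Divide the second equation by 4 to match normals: −7x − 4y − 4z = -15.
With common normal n = (−7, −4, −4) (|n| = 9), the distance is |(-3) − (-15)|/|n| = 12/9 = 4/3.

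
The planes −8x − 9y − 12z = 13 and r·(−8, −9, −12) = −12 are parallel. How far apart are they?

25/17

With common normal n = (−8, −9, −12) (|n| = 17), the distance is |13 − (-12)|/|n| = 25/17.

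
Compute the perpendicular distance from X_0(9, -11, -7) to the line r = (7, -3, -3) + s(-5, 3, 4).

√34

Direction vector d = (-5, 3, 4).
AP = (2, -8, -4); AP·d = -50, |AP|² = 84, |d|² = 50.
distance² = |AP|² − (AP·d)²/|d|² = 84 − 2500/50 = 34, so the distance is √34.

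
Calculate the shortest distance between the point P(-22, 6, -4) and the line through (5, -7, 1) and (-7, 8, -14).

√329

A direction vector is d = (-12, 15, -15).
AP = (-27, 13, -5), and AP × d = (-120, -345, -249).
|AP × d|² = 195426 and |d|² = 594, so the distance is √(195426/594) = √329.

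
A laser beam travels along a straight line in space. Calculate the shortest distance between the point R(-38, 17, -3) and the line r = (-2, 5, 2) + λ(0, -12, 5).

36

Direction vector d = (0, -12, 5).
AP = (-36, 12, -5); AP·d = -169, |AP|² = 1465, |d|² = 169.
distance² = |AP|² − (AP·d)²/|d|² = 1465 − 28561/169 = 1296, so the distance is 36.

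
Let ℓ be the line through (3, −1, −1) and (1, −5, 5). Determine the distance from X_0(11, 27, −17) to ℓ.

4√13

A direction vector is d = (−2, −4, 6).
AP = (8, 28, −16), and AP × d = (104, −16, 24).
|AP × d|² = 11648 and |d|² = 56, so the distance is √(11648/56) = √208 = 4√13.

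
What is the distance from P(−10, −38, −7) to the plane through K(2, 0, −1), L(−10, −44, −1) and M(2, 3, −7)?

18/23

KL = (−12, −44, 0) and KM = (0, 3, −6), so a normal is n = KL × KM = (264, −72, −36).
Then n·(−10, −38, −7) − 564 = −216.
|n| = √(69696 + 5184 + 1296) = 276, so the distance is |-216|/276 = 18/23.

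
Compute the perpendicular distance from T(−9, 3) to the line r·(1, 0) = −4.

The normal to the line is n = (1, 0) with |n| = 1.
|n·T − (-4)| = |-9 − (-4)| = 5, so the distance is 5/1 = 5.

5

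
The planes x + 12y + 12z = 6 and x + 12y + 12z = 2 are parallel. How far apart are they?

With common normal n = (1, 12, 12) (|n| = 17), the distance is |6 − 2|/|n| = 4/17.

4/17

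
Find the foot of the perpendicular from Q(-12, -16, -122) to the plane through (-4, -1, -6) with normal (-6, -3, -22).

n = (-6, -3, -22), |n|² = 529, and n·Q − 159 = 2645.
t = 2645/529 = 5, so the foot is Q − t·n = (-12, -16, -122) − 5·(-6, -3, -22) = (18, -1, -12).

(18, -1, -12)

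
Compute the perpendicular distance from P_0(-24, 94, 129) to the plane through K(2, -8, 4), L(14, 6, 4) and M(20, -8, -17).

KL = (12, 14, 0) and KM = (18, 0, -21), so a normal is n = KL × KM = (-294, 252, -252).
Then n·(-24, 94, 129) - (-3612) = 1848.
|n| = √(86436 + 63504 + 63504) = 462, so the distance is |1848|/462 = 4.

4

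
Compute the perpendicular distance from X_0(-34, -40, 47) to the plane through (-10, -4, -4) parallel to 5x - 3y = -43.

Parallel planes share the normal n = (5, -3, 0); since (-10, -4, -4) lies on the plane, its equation is 5x - 3y = -38.
d = |5·(-34) + (-3)·(-40) − (-38)| / √(25 + 9 + 0) = |-12| / √34 = 6√34/17.

6√34/17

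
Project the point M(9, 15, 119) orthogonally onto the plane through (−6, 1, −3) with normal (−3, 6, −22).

n = (−3, 6, −22), |n|² = 529, and n·M − 90 = -2645.
t = -2645/529 = -5, so the foot is M − t·n = (9, 15, 119) − (-5)·(−3, 6, −22) = (−6, 45, 9).

(-6, 45, 9)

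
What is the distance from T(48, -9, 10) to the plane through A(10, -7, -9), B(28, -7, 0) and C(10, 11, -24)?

AB = (18, 0, 9) and AC = (0, 18, -15), so a normal is n = AB × AC = (-162, 270, 324).
n = (-162, 270, 324); n·P − (-6426) = -540; |n| = 54√70; distance = 540/(54√70) = √70/7.

√70/7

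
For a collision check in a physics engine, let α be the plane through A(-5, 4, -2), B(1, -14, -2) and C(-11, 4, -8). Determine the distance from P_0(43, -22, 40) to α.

AB = (6, -18, 0) and AC = (-6, 0, -6), so a normal is n = AB × AC = (108, 36, -108).
Then n·(43, -22, 40) - (-180) = -288.
|n| = √(11664 + 1296 + 11664) = 36√19, so the distance is |-288|/(36√19) = 8/√19.

8√19/19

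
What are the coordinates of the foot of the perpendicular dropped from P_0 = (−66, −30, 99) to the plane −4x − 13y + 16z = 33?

n = (−4, −13, 16), |n|² = 441, and n·P_0 − 33 = 2205.
t = 2205/441 = 5, so the foot is P_0 − t·n = (−66, −30, 99) − 5·(−4, −13, 16) = (−46, 35, 19).

(-46, 35, 19)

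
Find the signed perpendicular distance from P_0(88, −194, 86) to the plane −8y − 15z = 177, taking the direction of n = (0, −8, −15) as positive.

5

n·P_0 − 177 = 85.
|n| = 17, so the signed distance is 85/17 = 5.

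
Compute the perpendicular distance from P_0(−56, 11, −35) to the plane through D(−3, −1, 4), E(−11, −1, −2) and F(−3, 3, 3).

DE = (−8, 0, −6) and DF = (0, 4, −1), so a normal is n = DE × DF = (24, −8, −32).
n = (24, −8, −32); n·P − (-192) = -120; |n| = 8√26; distance = 120/(8√26) = 15/√26.

15/√26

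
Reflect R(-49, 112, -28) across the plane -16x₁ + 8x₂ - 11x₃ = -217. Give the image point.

With n = (-16, 8, -11), the signed offset is (n·R − (-217))/|n|² = 2205/441 = 5.
R' = R − 2t·n = (-49, 112, -28) − 10·(-16, 8, -11) = (111, 32, 82).

(111, 32, 82)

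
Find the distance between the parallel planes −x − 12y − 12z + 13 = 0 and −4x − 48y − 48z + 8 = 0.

11/17

Divide the second equation by 4 to match normals: −x − 12y − 12z = -2.
With common normal n = (−1, −12, −12) (|n| = 17), the distance is |(-13) − (-2)|/|n| = 11/17.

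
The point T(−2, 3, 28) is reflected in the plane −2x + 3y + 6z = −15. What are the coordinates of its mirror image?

(14, -21, -20)

With n = (−2, 3, 6), the signed offset is (n·T − (-15))/|n|² = 196/49 = 4.
T' = T − 2t·n = (−2, 3, 28) − 8·(−2, 3, 6) = (14, −21, −20).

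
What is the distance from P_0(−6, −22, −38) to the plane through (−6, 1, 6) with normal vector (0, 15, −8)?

The plane has equation n·(r − (−6, 1, 6)) = 0, i.e. n·r = -33.
Then n·(−6, −22, −38) − (−33) = 7.
|n| = √(0 + 225 + 64) = 17, so the distance is |7|/17 = 7/17.

7/17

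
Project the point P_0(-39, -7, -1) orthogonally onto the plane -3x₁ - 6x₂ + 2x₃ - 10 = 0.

(-30, 11, -7)

The perpendicular from P_0 has direction n = (-3, -6, 2): r = (-39, -7, -1) + t(-3, -6, 2).
Substitute into the plane: n·(P_0 + tn) = 10 gives 157 + 49t = 10, so t = -3.
Foot = (-39, -7, -1) + (-3)·(-3, -6, 2) = (-30, 11, -7).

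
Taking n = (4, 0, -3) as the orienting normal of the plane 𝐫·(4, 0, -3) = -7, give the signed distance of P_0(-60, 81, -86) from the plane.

5

n·P_0 − (-7) = 25.
|n| = 5, so the signed distance is 25/5 = 5.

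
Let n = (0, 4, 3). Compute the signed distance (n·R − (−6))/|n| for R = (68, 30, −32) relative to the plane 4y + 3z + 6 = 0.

n·R − (-6) = 30.
|n| = 5, so the signed distance is 30/5 = 6.

6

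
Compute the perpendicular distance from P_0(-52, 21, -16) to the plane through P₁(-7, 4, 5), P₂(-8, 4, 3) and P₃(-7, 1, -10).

16/√30

P₁P₂ = (-1, 0, -2) and P₁P₃ = (0, -3, -15), so a normal is n = P₁P₂ × P₁P₃ = (-6, -15, 3).
Then n·(-52, 21, -16) - (-3) = -48.
|n| = √(36 + 225 + 9) = 3√30, so the distance is |-48|/(3√30) = 16/√30.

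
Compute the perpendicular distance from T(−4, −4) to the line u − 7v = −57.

d = |1·(-4) + (-7)·(-4) − (-57)| / √(1 + 49) = |81|/(5√2) = 81/(5√2).

81√2/10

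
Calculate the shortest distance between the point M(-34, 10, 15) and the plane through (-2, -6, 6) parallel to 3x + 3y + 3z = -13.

7/√3

Parallel planes share the normal n = (3, 3, 3); since (-2, -6, 6) lies on the plane, its equation is 3x + 3y + 3z = -6.
d = |3·(-34) + 3·10 + 3·15 − (-6)| / √(9 + 9 + 9) = |-21| / (3√3) = 7/√3.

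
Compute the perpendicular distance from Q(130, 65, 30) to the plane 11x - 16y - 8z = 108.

d = |11·130 + (-16)·65 + (-8)·30 − 108| / √(121 + 256 + 64) = |42| / 21 = 2.

2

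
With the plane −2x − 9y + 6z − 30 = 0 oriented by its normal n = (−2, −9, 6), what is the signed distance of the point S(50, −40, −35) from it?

20/11

n·S − 30 = 20.
|n| = 11, so the signed distance is 20/11.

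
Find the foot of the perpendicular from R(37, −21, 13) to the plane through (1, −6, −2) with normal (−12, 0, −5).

(1, -21, -2)

n = (−12, 0, −5), |n|² = 169, and n·R − (-2) = -507.
t = -507/169 = -3, so the foot is R − t·n = (37, −21, 13) − (-3)·(−12, 0, −5) = (1, −21, −2).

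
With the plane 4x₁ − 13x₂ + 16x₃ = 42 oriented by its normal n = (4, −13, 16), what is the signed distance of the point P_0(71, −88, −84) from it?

2

n·P_0 − 42 = 42.
|n| = 21, so the signed distance is 42/21 = 2.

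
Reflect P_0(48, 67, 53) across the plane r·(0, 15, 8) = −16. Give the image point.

(48, -83, -27)

With n = (0, 15, 8), the signed offset is (n·P_0 − (-16))/|n|² = 1445/289 = 5.
P_0' = P_0 − 2t·n = (48, 67, 53) − 10·(0, 15, 8) = (48, −83, −27).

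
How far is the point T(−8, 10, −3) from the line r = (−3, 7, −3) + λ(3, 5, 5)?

√34

Direction vector d = (3, 5, 5).
AP = (−5, 3, 0), and AP × d = (15, 25, −34).
|AP × d|² = 2006 and |d|² = 59, so the distance is √(2006/59) = √34.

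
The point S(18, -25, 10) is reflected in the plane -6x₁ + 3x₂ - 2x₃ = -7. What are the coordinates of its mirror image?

With n = (-6, 3, -2), the signed offset is (n·S − (-7))/|n|² = -196/49 = -4.
S' = S − 2t·n = (18, -25, 10) − (-8)·(-6, 3, -2) = (-30, -1, -6).

(-30, -1, -6)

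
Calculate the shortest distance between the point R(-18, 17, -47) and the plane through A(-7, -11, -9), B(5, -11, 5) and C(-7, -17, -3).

AB = (12, 0, 14) and AC = (0, -6, 6), so a normal is n = AB × AC = (84, -72, -72).
n = (84, -72, -72); n·P − 852 = -204; |n| = 132; distance = 204/132 = 17/11.

17/11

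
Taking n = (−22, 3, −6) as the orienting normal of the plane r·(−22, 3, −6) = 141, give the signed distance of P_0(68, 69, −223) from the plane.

n·P_0 − 141 = -92.
|n| = 23, so the signed distance is -92/23 = -4.

-4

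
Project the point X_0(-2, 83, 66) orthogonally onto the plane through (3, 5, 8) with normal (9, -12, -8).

The perpendicular from X_0 has direction n = (9, -12, -8): r = (-2, 83, 66) + λ(9, -12, -8).
Substitute into the plane: n·(X_0 + λn) = -97 gives -1542 + 289λ = -97, so λ = 5.
Foot = (-2, 83, 66) + 5·(9, -12, -8) = (43, 23, 26).

(43, 23, 26)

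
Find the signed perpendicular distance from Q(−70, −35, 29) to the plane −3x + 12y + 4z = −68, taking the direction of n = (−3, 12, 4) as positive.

n·Q − (-68) = -26.
|n| = 13, so the signed distance is -26/13 = -2.

-2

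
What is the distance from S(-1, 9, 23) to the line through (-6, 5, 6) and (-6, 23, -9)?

√269

A direction vector is d = (0, 18, -15).
AP = (5, 4, 17), and AP × d = (-366, 75, 90).
|AP × d|² = 147681 and |d|² = 549, so the distance is √(147681/549) = √269.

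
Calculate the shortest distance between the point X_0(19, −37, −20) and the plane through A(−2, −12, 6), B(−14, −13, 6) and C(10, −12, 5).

9/17

AB = (−12, −1, 0) and AC = (12, 0, −1), so a normal is n = AB × AC = (1, −12, 12).
n = (1, −12, 12); n·P − 214 = 9; |n| = 17; distance = 9/17.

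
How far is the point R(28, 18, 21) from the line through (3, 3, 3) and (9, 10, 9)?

√85

A direction vector is d = (6, 7, 6).
AP = (25, 15, 18); AP·d = 363, |AP|² = 1174, |d|² = 121.
distance² = |AP|² − (AP·d)²/|d|² = 1174 − 131769/121 = 85, so the distance is √85.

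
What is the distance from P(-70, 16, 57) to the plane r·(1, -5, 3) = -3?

24√35/35

d = |1·(-70) + (-5)·16 + 3·57 − (-3)| / √(1 + 25 + 9) = |24| / √35 = 24√35/35.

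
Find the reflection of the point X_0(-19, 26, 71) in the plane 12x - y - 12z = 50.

n = (12, -1, -12), |n|² = 289, n·X_0 − 50 = -1156, so t = -1156/289 = -4.
Foot F = X_0 − (-4)·n = (29, 22, 23); the reflection is 2F − X_0 = (77, 18, -25).

(77, 18, -25)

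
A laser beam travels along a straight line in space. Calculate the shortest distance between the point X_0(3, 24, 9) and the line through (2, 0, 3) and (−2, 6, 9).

A direction vector is d = (−4, 6, 6).
AP = (1, 24, 6), and AP × d = (108, −30, 102).
|AP × d|² = 22968 and |d|² = 88, so the distance is √(22968/88) = √261 = 3√29.

3√29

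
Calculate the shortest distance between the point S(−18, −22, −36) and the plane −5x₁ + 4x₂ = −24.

26√41/41

n = (−5, 4, 0); n·P − (-24) = 26; |n| = √41; distance = 26/√41 = 26√41/41.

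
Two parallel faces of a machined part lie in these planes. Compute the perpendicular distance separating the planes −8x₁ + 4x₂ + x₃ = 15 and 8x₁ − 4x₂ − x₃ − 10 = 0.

25/9

Divide the second equation by -1 to match normals: −8x₁ + 4x₂ + x₃ = -10.
With common normal n = (−8, 4, 1) (|n| = 9), the distance is |15 − (-10)|/|n| = 25/9.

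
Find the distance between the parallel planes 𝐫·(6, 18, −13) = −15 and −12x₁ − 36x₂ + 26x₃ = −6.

18/23

Divide the second equation by -2 to match normals: 6x₁ + 18x₂ − 13x₃ = 3.
Both planes have normal n = (6, 18, −13), |n| = 23. Any point on the first plane is at distance |3 − (-15)|/|n| = 18/23 from the second.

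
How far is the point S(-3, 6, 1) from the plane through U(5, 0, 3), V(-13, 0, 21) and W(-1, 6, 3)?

4√3/3

UV = (-18, 0, 18) and UW = (-6, 6, 0), so a normal is n = UV × UW = (-108, -108, -108).
d = |(-108)·(-3) + (-108)·6 + (-108)·1 − (-864)| / √(11664 + 11664 + 11664) = |432| / (108√3) = 4√3/3.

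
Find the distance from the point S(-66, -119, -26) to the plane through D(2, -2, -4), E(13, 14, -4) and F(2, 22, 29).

DE = (11, 16, 0) and DF = (0, 24, 33), so a normal is n = DE × DF = (528, -363, 264).
n = (528, -363, 264); n·P − 726 = 759; |n| = 693; distance = 759/693 = 23/21.

23/21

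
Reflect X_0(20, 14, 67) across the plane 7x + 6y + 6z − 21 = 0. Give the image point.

(-50, -46, 7)

With n = (7, 6, 6), the signed offset is (n·X_0 − 21)/|n|² = 605/121 = 5.
X_0' = X_0 − 2t·n = (20, 14, 67) − 10·(7, 6, 6) = (−50, −46, 7).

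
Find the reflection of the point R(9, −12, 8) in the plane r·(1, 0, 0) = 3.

n = (1, 0, 0), |n|² = 1, n·R − 3 = 6, so t = 6/1 = 6.
Foot F = R − 6·n = (3, −12, 8); the reflection is 2F − R = (−3, −12, 8).

(-3, -12, 8)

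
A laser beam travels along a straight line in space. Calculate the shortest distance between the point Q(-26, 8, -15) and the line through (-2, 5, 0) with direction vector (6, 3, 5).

6√5

Direction vector d = (6, 3, 5).
AP = (-24, 3, -15), and AP × d = (60, 30, -90).
|AP × d|² = 12600 and |d|² = 70, so the distance is √(12600/70) = √180 = 6√5.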